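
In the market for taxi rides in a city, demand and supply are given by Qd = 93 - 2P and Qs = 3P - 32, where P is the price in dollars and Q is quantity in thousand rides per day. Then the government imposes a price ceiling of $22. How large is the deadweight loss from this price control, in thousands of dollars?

33.75

Without the control the market clears where 93 - 2P = 3P - 32, i.e. P* = 25 and Q* = 43.
Since 22 < 25, the ceiling is binding.
At P = 22: Qd = 93 - 2·22 = 49 and Qs = 3·22 - 32 = 34.
Quantity traded falls to 34. At Q = 34 the demand price is (93 - 34)/2 = 29.5 and the supply price is (32 + 34)/3 = 22.
Deadweight loss = ½ · (29.5 - 22) · (43 - 34) = ½ · 7.5 · 9 = 33.75.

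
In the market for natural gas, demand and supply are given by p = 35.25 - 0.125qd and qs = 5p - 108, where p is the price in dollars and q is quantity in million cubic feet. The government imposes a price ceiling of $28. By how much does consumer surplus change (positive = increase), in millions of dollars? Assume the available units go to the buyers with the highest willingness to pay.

Rearranging demand gives qd = 282 - 8p. Equilibrium: 282 - 8p = 5p - 108, so 390 = 13p and p* = 30, q* = 42.
Since 28 < 30, the ceiling is binding.
At p = 28: qd = 282 - 8·28 = 58 and qs = 5·28 - 108 = 32.
Consumer surplus without the control is ½ · (35.25 - 30) · 42 = 110.25.
With the ceiling, 32 units are sold at 28 (assume they go to the highest-value buyers). The demand price at q = 32 is 31.25, so CS = ½ · [(35.25 - 28) + (31.25 - 28)] · 32 = 168.
Change in consumer surplus = 168 - 110.25 = 57.75.

57.75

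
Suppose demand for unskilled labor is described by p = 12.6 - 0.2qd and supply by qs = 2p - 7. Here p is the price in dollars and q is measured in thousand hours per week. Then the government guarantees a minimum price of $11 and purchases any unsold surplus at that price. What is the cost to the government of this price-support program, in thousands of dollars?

Rearranging demand gives qd = 63 - 5p. Setting quantity demanded equal to quantity supplied, 63 - 5p = 2p - 7, gives p* = 10 and q* = 13.
Because the floor (11) lies above the market-clearing price, it is binding.
At p = 11: qd = 63 - 5·11 = 8 and qs = 2·11 - 7 = 15.
Surplus = qs - qd = 7.
Government expenditure = surplus × support price = 7 × 11 = 77.

77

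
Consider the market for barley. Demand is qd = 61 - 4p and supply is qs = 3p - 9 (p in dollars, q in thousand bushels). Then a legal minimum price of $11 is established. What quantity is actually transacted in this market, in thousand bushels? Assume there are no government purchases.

Equilibrium: 61 - 4p = 3p - 9, so 70 = 7p and p* = 10, q* = 21.
Because the floor (11) lies above the market-clearing price, it is binding.
At p = 11: qd = 61 - 4·11 = 17 and qs = 3·11 - 9 = 24.
The quantity actually transacted is the short side, demand: 17.

17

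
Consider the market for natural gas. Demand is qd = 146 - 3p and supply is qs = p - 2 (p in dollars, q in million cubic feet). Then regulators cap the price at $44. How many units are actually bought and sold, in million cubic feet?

35

Equilibrium: 146 - 3p = p - 2, so 148 = 4p and p* = 37, q* = 35.
Since 44 is above p* = 37, the ceiling does not bind and the free-market outcome prevails.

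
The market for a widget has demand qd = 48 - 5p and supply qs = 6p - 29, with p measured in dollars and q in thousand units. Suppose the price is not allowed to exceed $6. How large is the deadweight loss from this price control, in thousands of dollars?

In a free market, 48 - 5p = 6p - 29 gives the equilibrium p* = 7, q* = 13.
Because the ceiling (6) lies below the market-clearing price, it is binding.
At p = 6: qd = 48 - 5·6 = 18 and qs = 6·6 - 29 = 7.
Quantity traded falls to 7. At q = 7 the demand price is (48 - 7)/5 = 8.2 and the supply price is (29 + 7)/6 = 6.
Deadweight loss = ½ · (8.2 - 6) · (13 - 7) = ½ · 2.2 · 6 = 6.6.

6.6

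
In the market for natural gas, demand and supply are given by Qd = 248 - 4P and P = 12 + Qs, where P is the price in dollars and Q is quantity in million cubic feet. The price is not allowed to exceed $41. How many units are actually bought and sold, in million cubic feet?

29

Rearranging supply gives Qs = P - 12. Without the control the market clears where 248 - 4P = P - 12, i.e. P* = 52 and Q* = 40.
Because the ceiling (41) lies below the market-clearing price, it is binding.
At P = 41: Qd = 248 - 4·41 = 84 and Qs = 41 - 12 = 29.
The quantity actually transacted is the short side, supply: 29.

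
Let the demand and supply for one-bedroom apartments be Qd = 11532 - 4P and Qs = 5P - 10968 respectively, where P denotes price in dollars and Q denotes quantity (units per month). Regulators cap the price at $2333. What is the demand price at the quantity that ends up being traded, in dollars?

2708.75

Equilibrium: 11532 - 4P = 5P - 10968, so 22500 = 9P and P* = 2500, Q* = 1532.
Because the ceiling (2333) lies below the market-clearing price, it is binding.
At P = 2333: Qd = 11532 - 4·2333 = 2200 and Qs = 5·2333 - 10968 = 697.
Only 697 units reach the market. On the demand curve, the marginal buyer's willingness to pay at Q = 697 is (11532 - 697)/4 = 2708.75.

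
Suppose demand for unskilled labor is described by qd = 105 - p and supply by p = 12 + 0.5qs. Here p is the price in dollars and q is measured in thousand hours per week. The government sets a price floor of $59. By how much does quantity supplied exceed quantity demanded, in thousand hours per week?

Rearranging supply gives qs = 2p - 24. Setting quantity demanded equal to quantity supplied, 105 - p = 2p - 24, gives p* = 43 and q* = 62.
Since 59 > 43, the floor is binding.
At p = 59: qd = 105 - 59 = 46 and qs = 2·59 - 24 = 94.
Surplus = qs - qd = 94 - 46 = 48.

48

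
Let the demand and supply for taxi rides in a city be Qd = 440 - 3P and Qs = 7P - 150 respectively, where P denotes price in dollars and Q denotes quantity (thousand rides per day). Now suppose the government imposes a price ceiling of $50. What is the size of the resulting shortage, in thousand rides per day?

90

Setting quantity demanded equal to quantity supplied, 440 - 3P = 7P - 150, gives P* = 59 and Q* = 263.
Since 50 < 59, the ceiling is binding.
At P = 50: Qd = 440 - 3·50 = 290 and Qs = 7·50 - 150 = 200.
Shortage = Qd - Qs = 290 - 200 = 90.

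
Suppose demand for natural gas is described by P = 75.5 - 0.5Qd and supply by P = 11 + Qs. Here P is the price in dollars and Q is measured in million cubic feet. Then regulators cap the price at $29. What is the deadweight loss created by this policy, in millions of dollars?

Rearranging demand gives Qd = 151 - 2P; rearranging supply gives Qs = P - 11. Setting quantity demanded equal to quantity supplied, 151 - 2P = P - 11, gives P* = 54 and Q* = 43.
Since 29 < 54, the ceiling is binding.
At P = 29: Qd = 151 - 2·29 = 93 and Qs = 29 - 11 = 18.
Quantity traded falls to 18. At Q = 18 the demand price is (151 - 18)/2 = 66.5 and the supply price is 11 + 18 = 29.
Deadweight loss = ½ · (66.5 - 29) · (43 - 18) = ½ · 37.5 · 25 = 468.75.

468.75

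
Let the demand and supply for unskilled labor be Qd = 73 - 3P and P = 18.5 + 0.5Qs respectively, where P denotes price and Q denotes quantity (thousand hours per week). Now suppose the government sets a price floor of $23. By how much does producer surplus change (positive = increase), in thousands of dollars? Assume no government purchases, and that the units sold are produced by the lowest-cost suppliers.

1.75

Rearranging supply gives Qs = 2P - 37. Setting quantity demanded equal to quantity supplied, 73 - 3P = 2P - 37, gives P* = 22 and Q* = 7.
The floor of 23 is above the equilibrium price 22, so it binds.
At P = 23: Qd = 73 - 3·23 = 4 and Qs = 2·23 - 37 = 9.
Producer surplus without the control is ½ · (22 - 18.5) · 7 = 12.25.
With the floor, 4 units are sold at 23. The supply price at Q = 4 is 20.5, so PS = ½ · [(23 - 18.5) + (23 - 20.5)] · 4 = 14.
Change in producer surplus = 14 - 12.25 = 1.75.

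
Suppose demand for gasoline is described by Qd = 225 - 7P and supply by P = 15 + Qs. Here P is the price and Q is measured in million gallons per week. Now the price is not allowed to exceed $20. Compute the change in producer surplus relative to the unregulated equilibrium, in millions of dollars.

Rearranging supply gives Qs = P - 15. Equilibrium: 225 - 7P = P - 15, so 240 = 8P and P* = 30, Q* = 15.
Because the ceiling (20) lies below the market-clearing price, it is binding.
At P = 20: Qd = 225 - 7·20 = 85 and Qs = 20 - 15 = 5.
Producer surplus without the control is ½ · (30 - 15) · 15 = 112.5.
With the ceiling, producers sell 5 units at 20, so PS = ½ · (20 - 15) · 5 = 12.5.
Change in producer surplus = 12.5 - 112.5 = -100.

-100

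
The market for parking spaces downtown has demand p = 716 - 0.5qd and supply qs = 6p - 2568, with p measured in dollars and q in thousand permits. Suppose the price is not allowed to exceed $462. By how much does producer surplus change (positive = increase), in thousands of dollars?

-12084

Rearranging demand gives qd = 1432 - 2p. Without the control the market clears where 1432 - 2p = 6p - 2568, i.e. p* = 500 and q* = 432.
The ceiling of 462 is below the equilibrium price 500, so it binds.
At p = 462: qd = 1432 - 2·462 = 508 and qs = 6·462 - 2568 = 204.
Producer surplus without the control is ½ · (500 - 428) · 432 = 15552.
With the ceiling, producers sell 204 units at 462, so PS = ½ · (462 - 428) · 204 = 3468.
Change in producer surplus = 3468 - 15552 = -12084.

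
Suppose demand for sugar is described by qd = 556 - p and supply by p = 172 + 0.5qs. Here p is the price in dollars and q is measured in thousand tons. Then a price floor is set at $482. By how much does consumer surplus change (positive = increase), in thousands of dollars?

Rearranging supply gives qs = 2p - 344. Without the control the market clears where 556 - p = 2p - 344, i.e. p* = 300 and q* = 256.
The floor of 482 is above the equilibrium price 300, so it binds.
At p = 482: qd = 556 - 482 = 74 and qs = 2·482 - 344 = 620.
Consumer surplus without the control is ½ · (556 - 300) · 256 = 32768.
With the floor, consumers buy 74 units at 482, so CS = ½ · (556 - 482) · 74 = 2738.
Change in consumer surplus = 2738 - 32768 = -30030.

-30030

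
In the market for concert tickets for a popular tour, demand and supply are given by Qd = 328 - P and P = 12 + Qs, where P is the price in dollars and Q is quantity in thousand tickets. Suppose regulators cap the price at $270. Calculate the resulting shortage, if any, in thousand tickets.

Rearranging supply gives Qs = P - 12. Setting quantity demanded equal to quantity supplied, 328 - P = P - 12, gives P* = 170 and Q* = 158.
The ceiling of 270 is above the equilibrium price 170, so it is not binding; the market clears at P* = 170, Q* = 158.
Since the control does not bind, there is no shortage.

0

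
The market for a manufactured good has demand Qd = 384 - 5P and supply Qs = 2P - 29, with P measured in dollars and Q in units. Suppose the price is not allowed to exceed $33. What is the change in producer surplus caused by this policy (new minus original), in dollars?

-1638

Equilibrium: 384 - 5P = 2P - 29, so 413 = 7P and P* = 59, Q* = 89.
Since 33 < 59, the ceiling is binding.
At P = 33: Qd = 384 - 5·33 = 219 and Qs = 2·33 - 29 = 37.
Producer surplus without the control is ½ · (59 - 14.5) · 89 = 1980.25.
With the ceiling, producers sell 37 units at 33, so PS = ½ · (33 - 14.5) · 37 = 342.25.
Change in producer surplus = 342.25 - 1980.25 = -1638.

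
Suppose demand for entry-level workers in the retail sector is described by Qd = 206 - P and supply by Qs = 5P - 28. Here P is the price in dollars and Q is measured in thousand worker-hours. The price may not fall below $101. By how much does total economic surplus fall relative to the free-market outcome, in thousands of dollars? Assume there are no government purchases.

In a free market, 206 - P = 5P - 28 gives the equilibrium P* = 39, Q* = 167.
Since 101 > 39, the floor is binding.
At P = 101: Qd = 206 - 101 = 105 and Qs = 5·101 - 28 = 477.
Quantity traded falls to 105. At Q = 105 the demand price is 206 - 105 = 101 and the supply price is (28 + 105)/5 = 26.6.
Deadweight loss = ½ · (101 - 26.6) · (167 - 105) = ½ · 74.4 · 62 = 2306.4.

2306.4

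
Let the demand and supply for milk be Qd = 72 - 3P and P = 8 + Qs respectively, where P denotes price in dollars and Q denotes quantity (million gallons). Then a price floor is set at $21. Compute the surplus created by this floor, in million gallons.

4

Rearranging supply gives Qs = P - 8. In a free market, 72 - 3P = P - 8 gives the equilibrium P* = 20, Q* = 12.
Because the floor (21) lies above the market-clearing price, it is binding.
At P = 21: Qd = 72 - 3·21 = 9 and Qs = 21 - 8 = 13.
Surplus = Qs - Qd = 13 - 9 = 4.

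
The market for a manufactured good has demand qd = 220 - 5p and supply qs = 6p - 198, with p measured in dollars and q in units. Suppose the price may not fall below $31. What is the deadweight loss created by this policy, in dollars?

In a free market, 220 - 5p = 6p - 198 gives the equilibrium p* = 38, q* = 30.
Since 31 is below p* = 38, the floor does not bind and the free-market outcome prevails.
Since the control does not bind, no trades are prevented and deadweight loss is zero.

0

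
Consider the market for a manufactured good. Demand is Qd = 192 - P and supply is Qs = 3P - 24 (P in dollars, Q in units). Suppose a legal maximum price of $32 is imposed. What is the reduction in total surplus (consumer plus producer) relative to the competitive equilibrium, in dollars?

Without the control the market clears where 192 - P = 3P - 24, i.e. P* = 54 and Q* = 138.
Because the ceiling (32) lies below the market-clearing price, it is binding.
At P = 32: Qd = 192 - 32 = 160 and Qs = 3·32 - 24 = 72.
Quantity traded falls to 72. At Q = 72 the demand price is 192 - 72 = 120 and the supply price is (24 + 72)/3 = 32.
Deadweight loss = ½ · (120 - 32) · (138 - 72) = ½ · 88 · 66 = 2904.

2904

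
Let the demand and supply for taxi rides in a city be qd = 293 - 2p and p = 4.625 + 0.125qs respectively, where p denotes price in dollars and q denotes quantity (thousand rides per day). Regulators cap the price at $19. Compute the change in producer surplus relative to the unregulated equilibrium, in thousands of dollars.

Rearranging supply gives qs = 8p - 37. Equilibrium: 293 - 2p = 8p - 37, so 330 = 10p and p* = 33, q* = 227.
Since 19 < 33, the ceiling is binding.
At p = 19: qd = 293 - 2·19 = 255 and qs = 8·19 - 37 = 115.
Producer surplus without the control is ½ · (33 - 4.625) · 227 = 3220.5625.
With the ceiling, producers sell 115 units at 19, so PS = ½ · (19 - 4.625) · 115 = 826.5625.
Change in producer surplus = 826.5625 - 3220.5625 = -2394.

-2394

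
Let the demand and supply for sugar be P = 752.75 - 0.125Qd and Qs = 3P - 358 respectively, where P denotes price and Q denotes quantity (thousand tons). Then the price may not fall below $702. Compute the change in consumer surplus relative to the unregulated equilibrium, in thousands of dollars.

-109068

Rearranging demand gives Qd = 6022 - 8P. In a free market, 6022 - 8P = 3P - 358 gives the equilibrium P* = 580, Q* = 1382.
The floor of 702 is above the equilibrium price 580, so it binds.
At P = 702: Qd = 6022 - 8·702 = 406 and Qs = 3·702 - 358 = 1748.
Consumer surplus without the control is ½ · (752.75 - 580) · 1382 = 119370.25.
With the floor, consumers buy 406 units at 702, so CS = ½ · (752.75 - 702) · 406 = 10302.25.
Change in consumer surplus = 10302.25 - 119370.25 = -109068.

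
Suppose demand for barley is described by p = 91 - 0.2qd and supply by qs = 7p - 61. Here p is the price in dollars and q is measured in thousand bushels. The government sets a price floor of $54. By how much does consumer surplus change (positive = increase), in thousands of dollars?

-2337.5

Rearranging demand gives qd = 455 - 5p. In a free market, 455 - 5p = 7p - 61 gives the equilibrium p* = 43, q* = 240.
Because the floor (54) lies above the market-clearing price, it is binding.
At p = 54: qd = 455 - 5·54 = 185 and qs = 7·54 - 61 = 317.
Consumer surplus without the control is ½ · (91 - 43) · 240 = 5760.
With the floor, consumers buy 185 units at 54, so CS = ½ · (91 - 54) · 185 = 3422.5.
Change in consumer surplus = 3422.5 - 5760 = -2337.5.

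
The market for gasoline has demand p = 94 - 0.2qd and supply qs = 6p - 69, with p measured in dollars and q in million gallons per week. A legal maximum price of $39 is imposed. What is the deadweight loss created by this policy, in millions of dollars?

660

Rearranging demand gives qd = 470 - 5p. Without the control the market clears where 470 - 5p = 6p - 69, i.e. p* = 49 and q* = 225.
The ceiling of 39 is below the equilibrium price 49, so it binds.
At p = 39: qd = 470 - 5·39 = 275 and qs = 6·39 - 69 = 165.
Quantity traded falls to 165. At q = 165 the demand price is (470 - 165)/5 = 61 and the supply price is (69 + 165)/6 = 39.
Deadweight loss = ½ · (61 - 39) · (225 - 165) = ½ · 22 · 60 = 660.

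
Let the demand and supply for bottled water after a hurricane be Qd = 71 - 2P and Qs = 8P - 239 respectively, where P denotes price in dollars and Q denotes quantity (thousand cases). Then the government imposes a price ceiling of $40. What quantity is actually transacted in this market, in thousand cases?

In a free market, 71 - 2P = 8P - 239 gives the equilibrium P* = 31, Q* = 9.
The ceiling of 40 is above the equilibrium price 31, so it is not binding; the market clears at P* = 31, Q* = 9.

9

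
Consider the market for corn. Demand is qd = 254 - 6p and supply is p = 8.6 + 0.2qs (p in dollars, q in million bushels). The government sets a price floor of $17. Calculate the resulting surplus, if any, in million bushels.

Rearranging supply gives qs = 5p - 43. Setting quantity demanded equal to quantity supplied, 254 - 6p = 5p - 43, gives p* = 27 and q* = 92.
The floor of 17 is below the equilibrium price 27, so it is not binding; the market clears at p* = 27, q* = 92.
Since the control does not bind, there is no surplus.

0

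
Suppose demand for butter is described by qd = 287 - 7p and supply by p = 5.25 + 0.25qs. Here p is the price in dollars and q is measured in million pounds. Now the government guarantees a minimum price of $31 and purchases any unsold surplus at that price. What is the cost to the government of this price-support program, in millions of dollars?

1023

Rearranging supply gives qs = 4p - 21. In a free market, 287 - 7p = 4p - 21 gives the equilibrium p* = 28, q* = 91.
Because the floor (31) lies above the market-clearing price, it is binding.
At p = 31: qd = 287 - 7·31 = 70 and qs = 4·31 - 21 = 103.
Surplus = qs - qd = 33.
Government expenditure = surplus × support price = 33 × 31 = 1023.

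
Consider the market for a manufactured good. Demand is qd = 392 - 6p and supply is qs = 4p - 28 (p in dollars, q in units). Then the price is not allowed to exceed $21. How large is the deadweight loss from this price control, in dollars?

1470

Setting quantity demanded equal to quantity supplied, 392 - 6p = 4p - 28, gives p* = 42 and q* = 140.
Because the ceiling (21) lies below the market-clearing price, it is binding.
At p = 21: qd = 392 - 6·21 = 266 and qs = 4·21 - 28 = 56.
Quantity traded falls to 56. At q = 56 the demand price is (392 - 56)/6 = 56 and the supply price is (28 + 56)/4 = 21.
Deadweight loss = ½ · (56 - 21) · (140 - 56) = ½ · 35 · 84 = 1470.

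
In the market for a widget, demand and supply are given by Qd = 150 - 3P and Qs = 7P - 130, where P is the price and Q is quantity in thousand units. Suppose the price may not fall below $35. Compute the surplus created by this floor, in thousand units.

70

In a free market, 150 - 3P = 7P - 130 gives the equilibrium P* = 28, Q* = 66.
Since 35 > 28, the floor is binding.
At P = 35: Qd = 150 - 3·35 = 45 and Qs = 7·35 - 130 = 115.
Surplus = Qs - Qd = 115 - 45 = 70.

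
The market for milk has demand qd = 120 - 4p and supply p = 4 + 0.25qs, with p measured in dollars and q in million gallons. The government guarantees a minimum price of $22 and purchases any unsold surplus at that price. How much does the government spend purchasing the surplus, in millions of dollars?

880

Rearranging supply gives qs = 4p - 16. Equilibrium: 120 - 4p = 4p - 16, so 136 = 8p and p* = 17, q* = 52.
The floor of 22 is above the equilibrium price 17, so it binds.
At p = 22: qd = 120 - 4·22 = 32 and qs = 4·22 - 16 = 72.
Surplus = qs - qd = 40.
Government expenditure = surplus × support price = 40 × 22 = 880.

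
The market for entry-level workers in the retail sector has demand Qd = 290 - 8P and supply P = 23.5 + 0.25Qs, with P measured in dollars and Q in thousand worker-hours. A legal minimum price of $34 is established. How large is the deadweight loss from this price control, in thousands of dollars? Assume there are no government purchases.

48

Rearranging supply gives Qs = 4P - 94. Without the control the market clears where 290 - 8P = 4P - 94, i.e. P* = 32 and Q* = 34.
The floor of 34 is above the equilibrium price 32, so it binds.
At P = 34: Qd = 290 - 8·34 = 18 and Qs = 4·34 - 94 = 42.
Quantity traded falls to 18. At Q = 18 the demand price is (290 - 18)/8 = 34 and the supply price is (94 + 18)/4 = 28.
Deadweight loss = ½ · (34 - 28) · (34 - 18) = ½ · 6 · 16 = 48.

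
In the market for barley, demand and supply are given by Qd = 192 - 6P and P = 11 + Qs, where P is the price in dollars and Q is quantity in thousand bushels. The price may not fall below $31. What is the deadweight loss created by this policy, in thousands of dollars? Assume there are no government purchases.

84

Rearranging supply gives Qs = P - 11. Without the control the market clears where 192 - 6P = P - 11, i.e. P* = 29 and Q* = 18.
The floor of 31 is above the equilibrium price 29, so it binds.
At P = 31: Qd = 192 - 6·31 = 6 and Qs = 31 - 11 = 20.
Quantity traded falls to 6. At Q = 6 the demand price is (192 - 6)/6 = 31 and the supply price is 11 + 6 = 17.
Deadweight loss = ½ · (31 - 17) · (18 - 6) = ½ · 14 · 12 = 84.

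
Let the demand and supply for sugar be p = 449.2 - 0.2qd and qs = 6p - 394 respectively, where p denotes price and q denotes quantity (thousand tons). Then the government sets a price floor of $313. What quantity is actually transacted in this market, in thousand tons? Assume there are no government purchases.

Rearranging demand gives qd = 2246 - 5p. In a free market, 2246 - 5p = 6p - 394 gives the equilibrium p* = 240, q* = 1046.
The floor of 313 is above the equilibrium price 240, so it binds.
At p = 313: qd = 2246 - 5·313 = 681 and qs = 6·313 - 394 = 1484.
The quantity actually transacted is the short side, demand: 681.

681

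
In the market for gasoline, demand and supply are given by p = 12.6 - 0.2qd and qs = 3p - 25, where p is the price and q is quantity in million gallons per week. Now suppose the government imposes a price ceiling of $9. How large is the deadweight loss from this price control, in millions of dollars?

Rearranging demand gives qd = 63 - 5p. Without the control the market clears where 63 - 5p = 3p - 25, i.e. p* = 11 and q* = 8.
Since 9 < 11, the ceiling is binding.
At p = 9: qd = 63 - 5·9 = 18 and qs = 3·9 - 25 = 2.
Quantity traded falls to 2. At q = 2 the demand price is (63 - 2)/5 = 12.2 and the supply price is (25 + 2)/3 = 9.
Deadweight loss = ½ · (12.2 - 9) · (8 - 2) = ½ · 3.2 · 6 = 9.6.

9.6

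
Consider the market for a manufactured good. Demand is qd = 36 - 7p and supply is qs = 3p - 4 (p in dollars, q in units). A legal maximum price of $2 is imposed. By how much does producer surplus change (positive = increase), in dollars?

-10

In a free market, 36 - 7p = 3p - 4 gives the equilibrium p* = 4, q* = 8.
The ceiling of 2 is below the equilibrium price 4, so it binds.
At p = 2: qd = 36 - 7·2 = 22 and qs = 3·2 - 4 = 2.
Producer surplus without the control is ½ · (4 - 4/3) · 8 = 32/3.
With the ceiling, producers sell 2 units at 2, so PS = ½ · (2 - 4/3) · 2 = 2/3.
Change in producer surplus = 2/3 - 32/3 = -10.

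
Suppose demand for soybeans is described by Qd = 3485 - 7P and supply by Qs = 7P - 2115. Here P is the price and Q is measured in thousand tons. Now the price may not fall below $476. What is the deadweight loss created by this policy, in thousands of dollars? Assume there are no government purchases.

Without the control the market clears where 3485 - 7P = 7P - 2115, i.e. P* = 400 and Q* = 685.
The floor of 476 is above the equilibrium price 400, so it binds.
At P = 476: Qd = 3485 - 7·476 = 153 and Qs = 7·476 - 2115 = 1217.
Quantity traded falls to 153. At Q = 153 the demand price is (3485 - 153)/7 = 476 and the supply price is (2115 + 153)/7 = 324.
Deadweight loss = ½ · (476 - 324) · (685 - 153) = ½ · 152 · 532 = 40432.

40432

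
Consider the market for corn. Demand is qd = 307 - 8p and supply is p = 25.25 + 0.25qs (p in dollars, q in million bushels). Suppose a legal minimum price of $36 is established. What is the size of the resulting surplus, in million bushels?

Rearranging supply gives qs = 4p - 101. Setting quantity demanded equal to quantity supplied, 307 - 8p = 4p - 101, gives p* = 34 and q* = 35.
Since 36 > 34, the floor is binding.
At p = 36: qd = 307 - 8·36 = 19 and qs = 4·36 - 101 = 43.
Surplus = qs - qd = 43 - 19 = 24.

24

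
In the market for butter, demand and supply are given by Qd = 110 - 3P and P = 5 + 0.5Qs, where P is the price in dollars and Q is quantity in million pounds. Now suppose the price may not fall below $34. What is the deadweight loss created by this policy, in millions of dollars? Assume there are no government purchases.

375

Rearranging supply gives Qs = 2P - 10. In a free market, 110 - 3P = 2P - 10 gives the equilibrium P* = 24, Q* = 38.
Because the floor (34) lies above the market-clearing price, it is binding.
At P = 34: Qd = 110 - 3·34 = 8 and Qs = 2·34 - 10 = 58.
Quantity traded falls to 8. At Q = 8 the demand price is (110 - 8)/3 = 34 and the supply price is (10 + 8)/2 = 9.
Deadweight loss = ½ · (34 - 9) · (38 - 8) = ½ · 25 · 30 = 375.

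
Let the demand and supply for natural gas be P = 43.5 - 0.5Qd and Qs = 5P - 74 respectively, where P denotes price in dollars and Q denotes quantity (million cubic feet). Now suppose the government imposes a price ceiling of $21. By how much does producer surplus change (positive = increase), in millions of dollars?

-72

Rearranging demand gives Qd = 87 - 2P. Equilibrium: 87 - 2P = 5P - 74, so 161 = 7P and P* = 23, Q* = 41.
Because the ceiling (21) lies below the market-clearing price, it is binding.
At P = 21: Qd = 87 - 2·21 = 45 and Qs = 5·21 - 74 = 31.
Producer surplus without the control is ½ · (23 - 14.8) · 41 = 168.1.
With the ceiling, producers sell 31 units at 21, so PS = ½ · (21 - 14.8) · 31 = 96.1.
Change in producer surplus = 96.1 - 168.1 = -72.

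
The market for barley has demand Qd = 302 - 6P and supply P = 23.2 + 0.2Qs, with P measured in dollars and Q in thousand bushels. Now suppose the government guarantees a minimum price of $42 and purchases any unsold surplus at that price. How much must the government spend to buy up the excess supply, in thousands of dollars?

1848

Rearranging supply gives Qs = 5P - 116. Equilibrium: 302 - 6P = 5P - 116, so 418 = 11P and P* = 38, Q* = 74.
The floor of 42 is above the equilibrium price 38, so it binds.
At P = 42: Qd = 302 - 6·42 = 50 and Qs = 5·42 - 116 = 94.
Surplus = Qs - Qd = 44.
Government expenditure = surplus × support price = 44 × 42 = 1848.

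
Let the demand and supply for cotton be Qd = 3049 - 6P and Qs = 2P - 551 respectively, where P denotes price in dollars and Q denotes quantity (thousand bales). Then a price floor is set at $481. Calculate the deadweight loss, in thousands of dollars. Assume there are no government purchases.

11532

Equilibrium: 3049 - 6P = 2P - 551, so 3600 = 8P and P* = 450, Q* = 349.
Since 481 > 450, the floor is binding.
At P = 481: Qd = 3049 - 6·481 = 163 and Qs = 2·481 - 551 = 411.
Quantity traded falls to 163. At Q = 163 the demand price is (3049 - 163)/6 = 481 and the supply price is (551 + 163)/2 = 357.
Deadweight loss = ½ · (481 - 357) · (349 - 163) = ½ · 124 · 186 = 11532.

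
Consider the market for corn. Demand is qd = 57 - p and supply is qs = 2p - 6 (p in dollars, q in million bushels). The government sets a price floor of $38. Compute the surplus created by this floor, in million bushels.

Setting quantity demanded equal to quantity supplied, 57 - p = 2p - 6, gives p* = 21 and q* = 36.
Because the floor (38) lies above the market-clearing price, it is binding.
At p = 38: qd = 57 - 38 = 19 and qs = 2·38 - 6 = 70.
Surplus = qs - qd = 70 - 19 = 51.

51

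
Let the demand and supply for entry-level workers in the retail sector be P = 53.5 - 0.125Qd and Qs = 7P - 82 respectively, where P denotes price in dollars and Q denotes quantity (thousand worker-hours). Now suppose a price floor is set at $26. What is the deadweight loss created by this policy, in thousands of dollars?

Rearranging demand gives Qd = 428 - 8P. Setting quantity demanded equal to quantity supplied, 428 - 8P = 7P - 82, gives P* = 34 and Q* = 156.
Since 26 is below P* = 34, the floor does not bind and the free-market outcome prevails.
Since the control does not bind, no trades are prevented and deadweight loss is zero.

0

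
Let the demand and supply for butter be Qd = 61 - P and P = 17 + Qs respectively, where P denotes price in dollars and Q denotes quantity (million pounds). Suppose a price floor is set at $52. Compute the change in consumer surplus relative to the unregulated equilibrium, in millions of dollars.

Rearranging supply gives Qs = P - 17. Without the control the market clears where 61 - P = P - 17, i.e. P* = 39 and Q* = 22.
The floor of 52 is above the equilibrium price 39, so it binds.
At P = 52: Qd = 61 - 52 = 9 and Qs = 52 - 17 = 35.
Consumer surplus without the control is ½ · (61 - 39) · 22 = 242.
With the floor, consumers buy 9 units at 52, so CS = ½ · (61 - 52) · 9 = 40.5.
Change in consumer surplus = 40.5 - 242 = -201.5.

-201.5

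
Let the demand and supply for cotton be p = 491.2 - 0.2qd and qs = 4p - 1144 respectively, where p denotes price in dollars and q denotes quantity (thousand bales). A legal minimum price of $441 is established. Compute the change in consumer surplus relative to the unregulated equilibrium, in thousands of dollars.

Rearranging demand gives qd = 2456 - 5p. Equilibrium: 2456 - 5p = 4p - 1144, so 3600 = 9p and p* = 400, q* = 456.
The floor of 441 is above the equilibrium price 400, so it binds.
At p = 441: qd = 2456 - 5·441 = 251 and qs = 4·441 - 1144 = 620.
Consumer surplus without the control is ½ · (491.2 - 400) · 456 = 20793.6.
With the floor, consumers buy 251 units at 441, so CS = ½ · (491.2 - 441) · 251 = 6300.1.
Change in consumer surplus = 6300.1 - 20793.6 = -14493.5.

-14493.5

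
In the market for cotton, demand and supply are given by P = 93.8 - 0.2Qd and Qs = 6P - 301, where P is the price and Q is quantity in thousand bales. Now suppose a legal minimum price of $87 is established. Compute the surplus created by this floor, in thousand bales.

Rearranging demand gives Qd = 469 - 5P. In a free market, 469 - 5P = 6P - 301 gives the equilibrium P* = 70, Q* = 119.
Because the floor (87) lies above the market-clearing price, it is binding.
At P = 87: Qd = 469 - 5·87 = 34 and Qs = 6·87 - 301 = 221.
Surplus = Qs - Qd = 221 - 34 = 187.

187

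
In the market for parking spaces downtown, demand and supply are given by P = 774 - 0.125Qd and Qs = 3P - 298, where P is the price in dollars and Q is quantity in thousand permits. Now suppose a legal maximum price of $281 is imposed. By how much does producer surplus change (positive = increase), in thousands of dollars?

-311626.5

Rearranging demand gives Qd = 6192 - 8P. In a free market, 6192 - 8P = 3P - 298 gives the equilibrium P* = 590, Q* = 1472.
Since 281 < 590, the ceiling is binding.
At P = 281: Qd = 6192 - 8·281 = 3944 and Qs = 3·281 - 298 = 545.
Producer surplus without the control is ½ · (590 - 298/3) · 1472 = 1083392/3.
With the ceiling, producers sell 545 units at 281, so PS = ½ · (281 - 298/3) · 545 = 297025/6.
Change in producer surplus = 297025/6 - 1083392/3 = -311626.5.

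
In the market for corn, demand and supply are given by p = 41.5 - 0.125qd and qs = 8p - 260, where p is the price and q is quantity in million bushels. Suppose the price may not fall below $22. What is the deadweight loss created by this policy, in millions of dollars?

0

Rearranging demand gives qd = 332 - 8p. In a free market, 332 - 8p = 8p - 260 gives the equilibrium p* = 37, q* = 36.
The floor of 22 is below the equilibrium price 37, so it is not binding; the market clears at p* = 37, q* = 36.
Since the control does not bind, no trades are prevented and deadweight loss is zero.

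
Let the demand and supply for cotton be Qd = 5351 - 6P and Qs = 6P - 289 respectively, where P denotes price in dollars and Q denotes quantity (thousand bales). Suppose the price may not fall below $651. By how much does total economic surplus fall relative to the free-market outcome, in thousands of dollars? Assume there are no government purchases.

196566

Setting quantity demanded equal to quantity supplied, 5351 - 6P = 6P - 289, gives P* = 470 and Q* = 2531.
Because the floor (651) lies above the market-clearing price, it is binding.
At P = 651: Qd = 5351 - 6·651 = 1445 and Qs = 6·651 - 289 = 3617.
Quantity traded falls to 1445. At Q = 1445 the demand price is (5351 - 1445)/6 = 651 and the supply price is (289 + 1445)/6 = 289.
Deadweight loss = ½ · (651 - 289) · (2531 - 1445) = ½ · 362 · 1086 = 196566.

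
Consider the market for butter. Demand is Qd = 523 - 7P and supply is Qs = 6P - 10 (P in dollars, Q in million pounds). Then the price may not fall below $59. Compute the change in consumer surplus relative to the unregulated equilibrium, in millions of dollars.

-3114

Equilibrium: 523 - 7P = 6P - 10, so 533 = 13P and P* = 41, Q* = 236.
Since 59 > 41, the floor is binding.
At P = 59: Qd = 523 - 7·59 = 110 and Qs = 6·59 - 10 = 344.
Consumer surplus without the control is ½ · (523/7 - 41) · 236 = 27848/7.
With the floor, consumers buy 110 units at 59, so CS = ½ · (523/7 - 59) · 110 = 6050/7.
Change in consumer surplus = 6050/7 - 27848/7 = -3114.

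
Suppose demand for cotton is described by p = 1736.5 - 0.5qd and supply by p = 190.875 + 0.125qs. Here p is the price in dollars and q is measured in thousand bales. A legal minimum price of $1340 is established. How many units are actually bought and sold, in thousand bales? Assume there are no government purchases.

Rearranging demand gives qd = 3473 - 2p; rearranging supply gives qs = 8p - 1527. Without the control the market clears where 3473 - 2p = 8p - 1527, i.e. p* = 500 and q* = 2473.
The floor of 1340 is above the equilibrium price 500, so it binds.
At p = 1340: qd = 3473 - 2·1340 = 793 and qs = 8·1340 - 1527 = 9193.
The quantity actually transacted is the short side, demand: 793.

793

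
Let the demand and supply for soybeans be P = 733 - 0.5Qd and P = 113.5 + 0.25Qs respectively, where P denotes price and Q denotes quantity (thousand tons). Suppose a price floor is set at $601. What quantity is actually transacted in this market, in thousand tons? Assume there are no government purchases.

Rearranging demand gives Qd = 1466 - 2P; rearranging supply gives Qs = 4P - 454. In a free market, 1466 - 2P = 4P - 454 gives the equilibrium P* = 320, Q* = 826.
Because the floor (601) lies above the market-clearing price, it is binding.
At P = 601: Qd = 1466 - 2·601 = 264 and Qs = 4·601 - 454 = 1950.
The quantity actually transacted is the short side, demand: 264.

264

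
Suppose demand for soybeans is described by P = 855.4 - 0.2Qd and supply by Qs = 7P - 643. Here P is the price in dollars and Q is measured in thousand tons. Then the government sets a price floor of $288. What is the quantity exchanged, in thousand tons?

Rearranging demand gives Qd = 4277 - 5P. Setting quantity demanded equal to quantity supplied, 4277 - 5P = 7P - 643, gives P* = 410 and Q* = 2227.
The floor of 288 is below the equilibrium price 410, so it is not binding; the market clears at P* = 410, Q* = 2227.

2227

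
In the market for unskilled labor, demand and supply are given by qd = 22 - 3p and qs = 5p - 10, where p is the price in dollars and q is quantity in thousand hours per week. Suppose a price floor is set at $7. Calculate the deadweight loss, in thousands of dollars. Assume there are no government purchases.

In a free market, 22 - 3p = 5p - 10 gives the equilibrium p* = 4, q* = 10.
Since 7 > 4, the floor is binding.
At p = 7: qd = 22 - 3·7 = 1 and qs = 5·7 - 10 = 25.
Quantity traded falls to 1. At q = 1 the demand price is (22 - 1)/3 = 7 and the supply price is (10 + 1)/5 = 2.2.
Deadweight loss = ½ · (7 - 2.2) · (10 - 1) = ½ · 4.8 · 9 = 21.6.

21.6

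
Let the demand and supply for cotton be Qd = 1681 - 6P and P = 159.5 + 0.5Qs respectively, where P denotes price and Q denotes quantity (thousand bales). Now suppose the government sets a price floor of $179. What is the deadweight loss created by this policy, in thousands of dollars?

0

Rearranging supply gives Qs = 2P - 319. Without the control the market clears where 1681 - 6P = 2P - 319, i.e. P* = 250 and Q* = 181.
The floor of 179 is below the equilibrium price 250, so it is not binding; the market clears at P* = 250, Q* = 181.
Since the control does not bind, no trades are prevented and deadweight loss is zero.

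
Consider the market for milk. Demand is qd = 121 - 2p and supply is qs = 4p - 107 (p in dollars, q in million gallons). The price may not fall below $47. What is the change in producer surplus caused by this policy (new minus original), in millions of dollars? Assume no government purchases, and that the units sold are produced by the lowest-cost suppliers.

Equilibrium: 121 - 2p = 4p - 107, so 228 = 6p and p* = 38, q* = 45.
The floor of 47 is above the equilibrium price 38, so it binds.
At p = 47: qd = 121 - 2·47 = 27 and qs = 4·47 - 107 = 81.
Producer surplus without the control is ½ · (38 - 26.75) · 45 = 253.125.
With the floor, 27 units are sold at 47. The supply price at q = 27 is 33.5, so PS = ½ · [(47 - 26.75) + (47 - 33.5)] · 27 = 455.625.
Change in producer surplus = 455.625 - 253.125 = 202.5.

202.5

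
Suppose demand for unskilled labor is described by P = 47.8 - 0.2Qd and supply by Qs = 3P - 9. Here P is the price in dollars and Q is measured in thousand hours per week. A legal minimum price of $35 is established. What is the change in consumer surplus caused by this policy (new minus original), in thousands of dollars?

Rearranging demand gives Qd = 239 - 5P. Setting quantity demanded equal to quantity supplied, 239 - 5P = 3P - 9, gives P* = 31 and Q* = 84.
Because the floor (35) lies above the market-clearing price, it is binding.
At P = 35: Qd = 239 - 5·35 = 64 and Qs = 3·35 - 9 = 96.
Consumer surplus without the control is ½ · (47.8 - 31) · 84 = 705.6.
With the floor, consumers buy 64 units at 35, so CS = ½ · (47.8 - 35) · 64 = 409.6.
Change in consumer surplus = 409.6 - 705.6 = -296.

-296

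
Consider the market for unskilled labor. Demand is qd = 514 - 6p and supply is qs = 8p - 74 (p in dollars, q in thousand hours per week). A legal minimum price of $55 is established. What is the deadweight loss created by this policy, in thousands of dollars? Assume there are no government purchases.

Without the control the market clears where 514 - 6p = 8p - 74, i.e. p* = 42 and q* = 262.
Because the floor (55) lies above the market-clearing price, it is binding.
At p = 55: qd = 514 - 6·55 = 184 and qs = 8·55 - 74 = 366.
Quantity traded falls to 184. At q = 184 the demand price is (514 - 184)/6 = 55 and the supply price is (74 + 184)/8 = 32.25.
Deadweight loss = ½ · (55 - 32.25) · (262 - 184) = ½ · 22.75 · 78 = 887.25.

887.25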